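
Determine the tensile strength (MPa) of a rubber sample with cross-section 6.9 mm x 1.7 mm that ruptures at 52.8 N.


Area = width * thickness = 6.9 * 1.7 = 11.73 mm^2
TS = force / area = 52.8 / 11.73 = 4.5 MPa

4.5 MPa


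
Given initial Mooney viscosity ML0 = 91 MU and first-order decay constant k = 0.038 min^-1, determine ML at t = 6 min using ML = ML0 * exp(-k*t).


ML = ML0 * exp(-k * t)
ML = 91 * exp(-0.038 * 6)
ML = 91 * 0.7961
ML = 72.45 MU

72.45 MU


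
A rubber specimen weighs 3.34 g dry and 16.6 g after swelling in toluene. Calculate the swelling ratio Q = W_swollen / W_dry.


Q = W_swollen / W_dry
Q = 16.6 / 3.34
Q = 4.97

Q = 4.97


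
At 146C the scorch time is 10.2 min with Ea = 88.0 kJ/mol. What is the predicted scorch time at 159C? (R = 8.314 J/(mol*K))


Convert temperatures: T1 = 146 + 273.15 = 419.15 K, T2 = 159 + 273.15 = 432.15 K
ts2_new = 10.2 * exp(88000 / 8.314 * (1/432.15 - 1/419.15))
1/T2 - 1/T1 = -7.1769e-05
ts2_new = 4.77 min

4.77 min


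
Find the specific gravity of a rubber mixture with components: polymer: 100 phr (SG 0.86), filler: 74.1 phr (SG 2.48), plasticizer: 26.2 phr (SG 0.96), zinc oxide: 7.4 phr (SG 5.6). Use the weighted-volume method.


Sum of weights = 207.7
Volume contributions:
  polymer: 100/0.86 = 116.2791
  filler: 74.1/2.48 = 29.8790
  plasticizer: 26.2/0.96 = 27.2917
  zinc oxide: 7.4/5.6 = 1.3214
Sum of volumes = 174.7712
SG = 207.7 / 174.7712 = 1.188

SG = 1.188


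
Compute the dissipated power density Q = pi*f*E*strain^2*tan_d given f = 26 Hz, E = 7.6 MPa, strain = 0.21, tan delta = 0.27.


Q = pi * f * E * strain^2 * tan_d
= pi * 26 * 7.6 * 0.21^2 * 0.27
= pi * 26 * 7.6 * 0.0441 * 0.27
= 7.3916

Q = 7.3916


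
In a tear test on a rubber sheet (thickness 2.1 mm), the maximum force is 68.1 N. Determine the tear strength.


Tear strength = force / thickness
= 68.1 / 2.1
= 32.43 N/mm

32.43 N/mm


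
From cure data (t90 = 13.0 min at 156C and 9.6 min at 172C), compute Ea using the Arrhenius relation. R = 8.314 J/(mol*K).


T1 = 429.15 K, T2 = 445.15 K
1/T1 - 1/T2 = 8.3754e-05
ln(t1/t2) = ln(13.0/9.6) = 0.3032
Ea = 8.314 * 0.3032 / 8.3754e-05 = 30096.4344 J/mol
Ea = 30.1 kJ/mol

30.1 kJ/mol


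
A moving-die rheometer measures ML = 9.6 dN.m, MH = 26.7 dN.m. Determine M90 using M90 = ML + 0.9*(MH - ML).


M90 = ML + 0.9 * (MH - ML)
M90 = 9.6 + 0.9 * (26.7 - 9.6)
M90 = 9.6 + 0.9 * 17.1
M90 = 24.99 dN.m

24.99 dN.m


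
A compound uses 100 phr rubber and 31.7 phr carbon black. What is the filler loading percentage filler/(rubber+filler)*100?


Filler % = filler / (rubber + filler) * 100
= 31.7 / (100 + 31.7) * 100
= 31.7 / 131.7 * 100
= 24.07%

24.07%


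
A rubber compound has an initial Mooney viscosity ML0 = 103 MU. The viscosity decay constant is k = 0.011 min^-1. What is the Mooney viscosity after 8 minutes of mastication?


ML = ML0 * exp(-k * t)
ML = 103 * exp(-0.011 * 8)
ML = 103 * 0.9158
ML = 94.32 MU

94.32 MU


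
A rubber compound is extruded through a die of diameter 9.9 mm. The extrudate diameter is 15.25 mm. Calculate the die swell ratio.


Die swell ratio = D_extrudate / D_die
= 15.25 / 9.9
= 1.54

Die swell = 1.54


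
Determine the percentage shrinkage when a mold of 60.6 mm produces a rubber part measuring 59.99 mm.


Shrinkage = (mold - part) / mold * 100
= (60.6 - 59.99) / 60.6 * 100
= 0.61 / 60.6 * 100
= 1.01%

1.01%


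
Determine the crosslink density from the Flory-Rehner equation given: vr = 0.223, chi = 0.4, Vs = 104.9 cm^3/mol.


ln(1 - vr) = ln(1 - 0.223) = -0.2523
Numerator = -((-0.2523) + 0.223 + 0.4 * 0.223^2) = 0.0094
Denominator = 104.9 * (0.223^(1/3) - 0.223/2) = 51.9163
nu = 0.0094 / 51.9163 = 1.8151e-04 mol/cm^3

1.8151e-04 mol/cm^3


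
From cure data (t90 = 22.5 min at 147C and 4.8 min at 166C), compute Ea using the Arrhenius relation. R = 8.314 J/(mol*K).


T1 = 420.15 K, T2 = 439.15 K
1/T1 - 1/T2 = 1.0298e-04
ln(t1/t2) = ln(22.5/4.8) = 1.5449
Ea = 8.314 * 1.5449 / 1.0298e-04 = 124730.8484 J/mol
Ea = 124.73 kJ/mol

124.73 kJ/mol


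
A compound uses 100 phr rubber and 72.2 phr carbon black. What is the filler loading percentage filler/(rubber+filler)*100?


Filler % = filler / (rubber + filler) * 100
= 72.2 / (100 + 72.2) * 100
= 72.2 / 172.2 * 100
= 41.93%

41.93%


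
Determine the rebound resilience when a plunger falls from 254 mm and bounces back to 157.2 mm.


Resilience = h_rebound / h_drop * 100
= 157.2 / 254 * 100
= 61.9%

61.9%


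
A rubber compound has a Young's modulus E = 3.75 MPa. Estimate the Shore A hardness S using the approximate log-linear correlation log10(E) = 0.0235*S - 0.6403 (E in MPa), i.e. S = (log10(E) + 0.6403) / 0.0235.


log10(E) = 0.0235*S - 0.6403  =>  S = (log10(E) + 0.6403) / 0.0235
log10(3.75) = 0.574031
S = (0.574031 + 0.6403) / 0.0235 = 1.214331 / 0.0235
S = 51.7

Shore A = 51.7


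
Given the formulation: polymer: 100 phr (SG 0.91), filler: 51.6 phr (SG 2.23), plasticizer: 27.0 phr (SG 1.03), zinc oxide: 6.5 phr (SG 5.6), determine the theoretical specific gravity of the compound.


Sum of weights = 185.1
Volume contributions:
  polymer: 100/0.91 = 109.8901
  filler: 51.6/2.23 = 23.1390
  plasticizer: 27.0/1.03 = 26.2136
  zinc oxide: 6.5/5.6 = 1.1607
Sum of volumes = 160.4034
SG = 185.1 / 160.4034 = 1.154

SG = 1.154


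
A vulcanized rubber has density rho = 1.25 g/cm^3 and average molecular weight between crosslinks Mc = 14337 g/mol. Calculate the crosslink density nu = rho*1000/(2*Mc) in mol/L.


nu = rho * 1000 / (2 * Mc)
nu = 1.25 * 1000 / (2 * 14337)
nu = 1250.0 / 28674
nu = 0.0436 mol/L

0.0436 mol/L


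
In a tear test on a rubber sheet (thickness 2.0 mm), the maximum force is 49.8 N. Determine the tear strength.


Tear strength = force / thickness
= 49.8 / 2.0
= 24.9 N/mm

24.9 N/mm


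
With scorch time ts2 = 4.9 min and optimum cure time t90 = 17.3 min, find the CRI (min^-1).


CRI = 100 / (t90 - ts2)
= 100 / (17.3 - 4.9)
= 100 / 12.4
= 8.06 min^-1

8.06 min^-1


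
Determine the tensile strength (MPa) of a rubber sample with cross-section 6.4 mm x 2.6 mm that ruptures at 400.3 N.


Area = width * thickness = 6.4 * 2.6 = 16.64 mm^2
TS = force / area = 400.3 / 16.64 = 24.06 MPa

24.06 MPa


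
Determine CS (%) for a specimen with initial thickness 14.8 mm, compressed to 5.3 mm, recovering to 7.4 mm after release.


CS = (t0 - recovered) / (t0 - ts) * 100
= (14.8 - 7.4) / (14.8 - 5.3) * 100
= 7.4 / 9.5 * 100
= 77.9%

77.9%


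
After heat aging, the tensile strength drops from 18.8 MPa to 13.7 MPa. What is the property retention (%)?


Retention = aged / original * 100
= 13.7 / 18.8 * 100
= 72.9%

72.9%


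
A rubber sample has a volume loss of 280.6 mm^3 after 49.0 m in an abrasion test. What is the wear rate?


Rate = volume_loss / distance
= 280.6 / 49.0
= 5.727 mm^3/m

5.727 mm^3/m


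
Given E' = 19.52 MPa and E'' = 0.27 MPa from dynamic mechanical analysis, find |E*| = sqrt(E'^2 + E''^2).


|E*| = sqrt(E'^2 + E''^2)
= sqrt(19.52^2 + 0.27^2)
= sqrt(381.0304 + 0.0729)
= 19.522 MPa

19.522 MPa


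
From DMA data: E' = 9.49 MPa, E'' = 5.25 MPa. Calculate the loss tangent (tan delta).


tan delta = E'' / E'
= 5.25 / 9.49
= 0.5532

tan delta = 0.5532


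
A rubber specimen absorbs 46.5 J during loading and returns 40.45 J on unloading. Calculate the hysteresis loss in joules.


Hysteresis loss = loading - unloading
= 46.5 - 40.45
= 6.05 J

6.05 J


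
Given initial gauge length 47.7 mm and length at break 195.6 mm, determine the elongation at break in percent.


Elongation = (Lf - L0) / L0 * 100
= (195.6 - 47.7) / 47.7 * 100
= 147.9 / 47.7 * 100
= 310.1%

310.1%


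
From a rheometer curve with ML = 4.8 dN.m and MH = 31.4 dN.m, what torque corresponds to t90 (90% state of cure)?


M90 = ML + 0.9 * (MH - ML)
M90 = 4.8 + 0.9 * (31.4 - 4.8)
M90 = 4.8 + 0.9 * 26.6
M90 = 28.74 dN.m

28.74 dN.m


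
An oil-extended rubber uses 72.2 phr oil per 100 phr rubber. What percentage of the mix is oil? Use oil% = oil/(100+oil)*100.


Oil % = oil / (100 + oil) * 100
= 72.2 / (100 + 72.2) * 100
= 72.2 / 172.2 * 100
= 41.93%

41.93%


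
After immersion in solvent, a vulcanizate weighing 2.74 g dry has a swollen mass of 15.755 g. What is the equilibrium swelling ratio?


Q = W_swollen / W_dry
Q = 15.755 / 2.74
Q = 5.75

Q = 5.75


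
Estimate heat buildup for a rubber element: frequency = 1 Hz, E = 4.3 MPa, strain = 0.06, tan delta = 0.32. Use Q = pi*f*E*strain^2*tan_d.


Q = pi * f * E * strain^2 * tan_d
= pi * 1 * 4.3 * 0.06^2 * 0.32
= pi * 1 * 4.3 * 0.0036 * 0.32
= 0.0156

Q = 0.0156


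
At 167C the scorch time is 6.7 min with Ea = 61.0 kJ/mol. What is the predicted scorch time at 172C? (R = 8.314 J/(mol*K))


Convert temperatures: T1 = 167 + 273.15 = 440.15 K, T2 = 172 + 273.15 = 445.15 K
ts2_new = 6.7 * exp(61000 / 8.314 * (1/445.15 - 1/440.15))
1/T2 - 1/T1 = -2.5519e-05
ts2_new = 5.56 min

5.56 min


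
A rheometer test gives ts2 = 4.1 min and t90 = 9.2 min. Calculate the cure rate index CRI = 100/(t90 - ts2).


CRI = 100 / (t90 - ts2)
= 100 / (9.2 - 4.1)
= 100 / 5.1
= 19.61 min^-1

19.61 min^-1


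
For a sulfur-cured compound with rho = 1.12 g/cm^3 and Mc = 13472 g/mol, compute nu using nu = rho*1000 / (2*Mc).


nu = rho * 1000 / (2 * Mc)
nu = 1.12 * 1000 / (2 * 13472)
nu = 1120.0 / 26944
nu = 0.0416 mol/L

0.0416 mol/L


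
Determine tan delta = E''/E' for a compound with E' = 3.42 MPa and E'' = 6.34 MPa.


tan delta = E'' / E'
= 6.34 / 3.42
= 1.8538

tan delta = 1.8538


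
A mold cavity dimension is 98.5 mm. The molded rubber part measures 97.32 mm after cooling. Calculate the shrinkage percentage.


Shrinkage = (mold - part) / mold * 100
= (98.5 - 97.32) / 98.5 * 100
= 1.18 / 98.5 * 100
= 1.2%

1.2%


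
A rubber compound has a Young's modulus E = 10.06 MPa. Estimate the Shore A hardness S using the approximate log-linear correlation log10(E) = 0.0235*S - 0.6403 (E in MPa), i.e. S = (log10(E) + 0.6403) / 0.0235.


log10(E) = 0.0235*S - 0.6403  =>  S = (log10(E) + 0.6403) / 0.0235
log10(10.06) = 1.002598
S = (1.002598 + 0.6403) / 0.0235 = 1.642898 / 0.0235
S = 69.9

Shore A = 69.9


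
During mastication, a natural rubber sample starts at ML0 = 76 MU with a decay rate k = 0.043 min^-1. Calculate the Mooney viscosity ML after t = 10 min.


ML = ML0 * exp(-k * t)
ML = 76 * exp(-0.043 * 10)
ML = 76 * 0.6505
ML = 49.44 MU

49.44 MU


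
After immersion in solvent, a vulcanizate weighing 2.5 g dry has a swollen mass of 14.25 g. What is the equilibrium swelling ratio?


Q = W_swollen / W_dry
Q = 14.25 / 2.5
Q = 5.7

Q = 5.7


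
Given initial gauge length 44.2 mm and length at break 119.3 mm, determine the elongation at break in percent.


Elongation = (Lf - L0) / L0 * 100
= (119.3 - 44.2) / 44.2 * 100
= 75.1 / 44.2 * 100
= 169.9%

169.9%


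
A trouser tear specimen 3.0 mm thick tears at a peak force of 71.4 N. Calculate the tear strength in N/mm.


Tear strength = force / thickness
= 71.4 / 3.0
= 23.8 N/mm

23.8 N/mm


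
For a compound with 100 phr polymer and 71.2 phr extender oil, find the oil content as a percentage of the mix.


Oil % = oil / (100 + oil) * 100
= 71.2 / (100 + 71.2) * 100
= 71.2 / 171.2 * 100
= 41.59%

41.59%


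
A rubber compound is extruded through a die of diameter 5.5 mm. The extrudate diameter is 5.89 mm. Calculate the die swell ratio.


Die swell ratio = D_extrudate / D_die
= 5.89 / 5.5
= 1.071

Die swell = 1.071


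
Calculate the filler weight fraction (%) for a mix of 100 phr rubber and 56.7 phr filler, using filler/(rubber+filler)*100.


Filler % = filler / (rubber + filler) * 100
= 56.7 / (100 + 56.7) * 100
= 56.7 / 156.7 * 100
= 36.18%

36.18%


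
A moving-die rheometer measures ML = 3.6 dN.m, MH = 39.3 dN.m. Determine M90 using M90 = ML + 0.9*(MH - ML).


M90 = ML + 0.9 * (MH - ML)
M90 = 3.6 + 0.9 * (39.3 - 3.6)
M90 = 3.6 + 0.9 * 35.7
M90 = 35.73 dN.m

35.73 dN.m


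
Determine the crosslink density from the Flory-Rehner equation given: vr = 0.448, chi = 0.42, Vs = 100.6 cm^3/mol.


ln(1 - vr) = ln(1 - 0.448) = -0.5942
Numerator = -((-0.5942) + 0.448 + 0.42 * 0.448^2) = 0.0619
Denominator = 100.6 * (0.448^(1/3) - 0.448/2) = 54.4420
nu = 0.0619 / 54.4420 = 0.0011 mol/cm^3

0.0011 mol/cm^3


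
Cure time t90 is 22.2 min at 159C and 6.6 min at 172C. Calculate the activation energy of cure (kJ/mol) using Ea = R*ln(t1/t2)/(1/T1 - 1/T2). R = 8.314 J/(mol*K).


T1 = 432.15 K, T2 = 445.15 K
1/T1 - 1/T2 = 6.7578e-05
ln(t1/t2) = ln(22.2/6.6) = 1.2130
Ea = 8.314 * 1.2130 / 6.7578e-05 = 149236.9860 J/mol
Ea = 149.24 kJ/mol

149.24 kJ/mol


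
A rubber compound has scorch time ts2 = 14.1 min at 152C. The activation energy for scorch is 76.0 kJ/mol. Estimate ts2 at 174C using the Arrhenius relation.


Convert temperatures: T1 = 152 + 273.15 = 425.15 K, T2 = 174 + 273.15 = 447.15 K
ts2_new = 14.1 * exp(76000 / 8.314 * (1/447.15 - 1/425.15))
1/T2 - 1/T1 = -1.1573e-04
ts2_new = 4.9 min

4.9 min


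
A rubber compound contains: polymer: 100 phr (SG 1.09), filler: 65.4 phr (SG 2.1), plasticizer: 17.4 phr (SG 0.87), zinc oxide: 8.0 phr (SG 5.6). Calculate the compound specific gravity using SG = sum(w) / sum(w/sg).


Sum of weights = 190.8
Volume contributions:
  polymer: 100/1.09 = 91.7431
  filler: 65.4/2.1 = 31.1429
  plasticizer: 17.4/0.87 = 20.0000
  zinc oxide: 8.0/5.6 = 1.4286
Sum of volumes = 144.3145
SG = 190.8 / 144.3145 = 1.322

SG = 1.322


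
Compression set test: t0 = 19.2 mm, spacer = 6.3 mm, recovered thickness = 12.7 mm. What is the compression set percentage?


CS = (t0 - recovered) / (t0 - ts) * 100
= (19.2 - 12.7) / (19.2 - 6.3) * 100
= 6.5 / 12.9 * 100
= 50.4%

50.4%


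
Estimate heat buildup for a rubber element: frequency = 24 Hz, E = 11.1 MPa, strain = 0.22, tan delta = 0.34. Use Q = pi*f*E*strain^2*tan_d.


Q = pi * f * E * strain^2 * tan_d
= pi * 24 * 11.1 * 0.22^2 * 0.34
= pi * 24 * 11.1 * 0.0484 * 0.34
= 13.7724

Q = 13.7724


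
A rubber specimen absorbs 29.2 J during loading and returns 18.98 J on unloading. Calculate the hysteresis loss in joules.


Hysteresis loss = loading - unloading
= 29.2 - 18.98
= 10.22 J

10.22 J


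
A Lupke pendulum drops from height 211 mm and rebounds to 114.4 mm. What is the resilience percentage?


Resilience = h_rebound / h_drop * 100
= 114.4 / 211 * 100
= 54.2%

54.2%


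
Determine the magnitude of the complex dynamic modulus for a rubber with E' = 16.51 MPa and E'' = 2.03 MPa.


|E*| = sqrt(E'^2 + E''^2)
= sqrt(16.51^2 + 2.03^2)
= sqrt(272.5801 + 4.1209)
= 16.634 MPa

16.634 MPa


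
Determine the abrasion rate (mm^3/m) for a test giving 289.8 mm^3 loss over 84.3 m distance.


Rate = volume_loss / distance
= 289.8 / 84.3
= 3.438 mm^3/m

3.438 mm^3/m


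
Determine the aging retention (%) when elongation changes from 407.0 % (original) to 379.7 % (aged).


Retention = aged / original * 100
= 379.7 / 407.0 * 100
= 93.3%

93.3%


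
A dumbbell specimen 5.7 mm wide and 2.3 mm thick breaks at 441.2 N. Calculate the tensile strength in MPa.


Area = width * thickness = 5.7 * 2.3 = 13.11 mm^2
TS = force / area = 441.2 / 13.11 = 33.65 MPa

33.65 MPa


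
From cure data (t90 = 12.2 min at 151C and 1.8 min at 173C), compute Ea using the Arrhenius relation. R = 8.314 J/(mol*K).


T1 = 424.15 K, T2 = 446.15 K
1/T1 - 1/T2 = 1.1626e-04
ln(t1/t2) = ln(12.2/1.8) = 1.9136
Ea = 8.314 * 1.9136 / 1.1626e-04 = 136851.6556 J/mol
Ea = 136.85 kJ/mol

136.85 kJ/mol


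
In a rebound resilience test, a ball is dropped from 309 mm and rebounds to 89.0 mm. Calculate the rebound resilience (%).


Resilience = h_rebound / h_drop * 100
= 89.0 / 309 * 100
= 28.8%

28.8%


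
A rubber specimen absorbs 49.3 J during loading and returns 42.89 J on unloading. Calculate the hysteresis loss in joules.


Hysteresis loss = loading - unloading
= 49.3 - 42.89
= 6.41 J

6.41 J


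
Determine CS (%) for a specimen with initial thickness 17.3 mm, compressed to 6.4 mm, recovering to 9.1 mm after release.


CS = (t0 - recovered) / (t0 - ts) * 100
= (17.3 - 9.1) / (17.3 - 6.4) * 100
= 8.2 / 10.9 * 100
= 75.2%

75.2%


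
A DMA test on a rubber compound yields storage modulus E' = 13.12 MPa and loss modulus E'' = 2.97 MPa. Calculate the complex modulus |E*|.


|E*| = sqrt(E'^2 + E''^2)
= sqrt(13.12^2 + 2.97^2)
= sqrt(172.1344 + 8.8209)
= 13.452 MPa

13.452 MPa


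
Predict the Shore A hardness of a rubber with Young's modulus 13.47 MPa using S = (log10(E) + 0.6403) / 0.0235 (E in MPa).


log10(E) = 0.0235*S - 0.6403  =>  S = (log10(E) + 0.6403) / 0.0235
log10(13.47) = 1.129368
S = (1.129368 + 0.6403) / 0.0235 = 1.769668 / 0.0235
S = 75.3

Shore A = 75.3


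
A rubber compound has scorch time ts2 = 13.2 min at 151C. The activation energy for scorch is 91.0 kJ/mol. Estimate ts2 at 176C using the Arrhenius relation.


Convert temperatures: T1 = 151 + 273.15 = 424.15 K, T2 = 176 + 273.15 = 449.15 K
ts2_new = 13.2 * exp(91000 / 8.314 * (1/449.15 - 1/424.15))
1/T2 - 1/T1 = -1.3123e-04
ts2_new = 3.14 min

3.14 min


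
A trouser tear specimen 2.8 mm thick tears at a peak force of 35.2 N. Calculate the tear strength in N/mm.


Tear strength = force / thickness
= 35.2 / 2.8
= 12.57 N/mm

12.57 N/mm


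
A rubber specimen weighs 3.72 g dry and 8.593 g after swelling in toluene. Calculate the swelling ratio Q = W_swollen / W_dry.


Q = W_swollen / W_dry
Q = 8.593 / 3.72
Q = 2.31

Q = 2.31


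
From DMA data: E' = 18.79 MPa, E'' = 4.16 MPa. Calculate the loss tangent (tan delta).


tan delta = E'' / E'
= 4.16 / 18.79
= 0.2214

tan delta = 0.2214


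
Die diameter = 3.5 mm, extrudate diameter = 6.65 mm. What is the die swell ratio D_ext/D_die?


Die swell ratio = D_extrudate / D_die
= 6.65 / 3.5
= 1.9

Die swell = 1.9


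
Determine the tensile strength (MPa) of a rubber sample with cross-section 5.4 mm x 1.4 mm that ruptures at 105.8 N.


Area = width * thickness = 5.4 * 1.4 = 7.56 mm^2
TS = force / area = 105.8 / 7.56 = 13.99 MPa

13.99 MPa


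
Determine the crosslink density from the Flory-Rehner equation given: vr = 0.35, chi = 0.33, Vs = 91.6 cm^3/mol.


ln(1 - vr) = ln(1 - 0.35) = -0.4308
Numerator = -((-0.4308) + 0.35 + 0.33 * 0.35^2) = 0.0404
Denominator = 91.6 * (0.35^(1/3) - 0.35/2) = 48.5233
nu = 0.0404 / 48.5233 = 8.3172e-04 mol/cm^3

8.3172e-04 mol/cm^3


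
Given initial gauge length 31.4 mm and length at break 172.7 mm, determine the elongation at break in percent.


Elongation = (Lf - L0) / L0 * 100
= (172.7 - 31.4) / 31.4 * 100
= 141.3 / 31.4 * 100
= 450.0%

450.0%


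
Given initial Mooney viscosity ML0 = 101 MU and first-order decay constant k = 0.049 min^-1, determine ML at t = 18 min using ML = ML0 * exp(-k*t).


ML = ML0 * exp(-k * t)
ML = 101 * exp(-0.049 * 18)
ML = 101 * 0.4140
ML = 41.81 MU

41.81 MU


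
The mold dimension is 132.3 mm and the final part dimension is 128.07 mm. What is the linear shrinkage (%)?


Shrinkage = (mold - part) / mold * 100
= (132.3 - 128.07) / 132.3 * 100
= 4.23 / 132.3 * 100
= 3.2%

3.2%


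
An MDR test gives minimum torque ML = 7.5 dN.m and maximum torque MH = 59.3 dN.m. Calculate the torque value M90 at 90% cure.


M90 = ML + 0.9 * (MH - ML)
M90 = 7.5 + 0.9 * (59.3 - 7.5)
M90 = 7.5 + 0.9 * 51.8
M90 = 54.12 dN.m

54.12 dN.m


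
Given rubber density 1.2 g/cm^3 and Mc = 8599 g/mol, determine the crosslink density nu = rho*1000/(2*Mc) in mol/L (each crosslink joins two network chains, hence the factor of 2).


nu = rho * 1000 / (2 * Mc)
nu = 1.2 * 1000 / (2 * 8599)
nu = 1200.0 / 17198
nu = 0.0698 mol/L

0.0698 mol/L


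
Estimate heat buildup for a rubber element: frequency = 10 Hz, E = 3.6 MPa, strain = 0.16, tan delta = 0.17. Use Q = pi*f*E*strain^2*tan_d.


Q = pi * f * E * strain^2 * tan_d
= pi * 10 * 3.6 * 0.16^2 * 0.17
= pi * 10 * 3.6 * 0.0256 * 0.17
= 0.4922

Q = 0.4922


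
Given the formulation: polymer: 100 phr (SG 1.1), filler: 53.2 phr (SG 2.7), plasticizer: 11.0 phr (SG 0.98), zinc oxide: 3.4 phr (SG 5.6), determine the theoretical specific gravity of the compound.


Sum of weights = 167.6
Volume contributions:
  polymer: 100/1.1 = 90.9091
  filler: 53.2/2.7 = 19.7037
  plasticizer: 11.0/0.98 = 11.2245
  zinc oxide: 3.4/5.6 = 0.6071
Sum of volumes = 122.4444
SG = 167.6 / 122.4444 = 1.369

SG = 1.369


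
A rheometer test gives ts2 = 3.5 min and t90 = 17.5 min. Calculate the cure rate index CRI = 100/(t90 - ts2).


CRI = 100 / (t90 - ts2)
= 100 / (17.5 - 3.5)
= 100 / 14.0
= 7.14 min^-1

7.14 min^-1


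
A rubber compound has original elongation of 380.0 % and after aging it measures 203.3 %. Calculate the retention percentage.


Retention = aged / original * 100
= 203.3 / 380.0 * 100
= 53.5%

53.5%


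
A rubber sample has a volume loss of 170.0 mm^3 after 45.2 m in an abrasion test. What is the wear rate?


Rate = volume_loss / distance
= 170.0 / 45.2
= 3.761 mm^3/m

3.761 mm^3/m


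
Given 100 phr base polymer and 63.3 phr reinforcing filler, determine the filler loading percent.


Filler % = filler / (rubber + filler) * 100
= 63.3 / (100 + 63.3) * 100
= 63.3 / 163.3 * 100
= 38.76%

38.76%


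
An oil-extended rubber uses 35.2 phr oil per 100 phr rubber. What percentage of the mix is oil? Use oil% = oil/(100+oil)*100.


Oil % = oil / (100 + oil) * 100
= 35.2 / (100 + 35.2) * 100
= 35.2 / 135.2 * 100
= 26.04%

26.04%


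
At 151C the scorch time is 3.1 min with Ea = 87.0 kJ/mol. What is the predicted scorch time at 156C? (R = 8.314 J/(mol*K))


Convert temperatures: T1 = 151 + 273.15 = 424.15 K, T2 = 156 + 273.15 = 429.15 K
ts2_new = 3.1 * exp(87000 / 8.314 * (1/429.15 - 1/424.15))
1/T2 - 1/T1 = -2.7469e-05
ts2_new = 2.33 min

2.33 min


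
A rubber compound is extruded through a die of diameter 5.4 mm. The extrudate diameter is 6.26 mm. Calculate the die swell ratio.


Die swell ratio = D_extrudate / D_die
= 6.26 / 5.4
= 1.159

Die swell = 1.159


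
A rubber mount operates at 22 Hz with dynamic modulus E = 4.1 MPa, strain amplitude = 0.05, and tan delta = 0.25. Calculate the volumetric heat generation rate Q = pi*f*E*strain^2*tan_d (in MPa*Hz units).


Q = pi * f * E * strain^2 * tan_d
= pi * 22 * 4.1 * 0.05^2 * 0.25
= pi * 22 * 4.1 * 0.0025 * 0.25
= 0.1771

Q = 0.1771


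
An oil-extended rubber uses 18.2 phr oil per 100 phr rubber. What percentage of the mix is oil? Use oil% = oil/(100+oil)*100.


Oil % = oil / (100 + oil) * 100
= 18.2 / (100 + 18.2) * 100
= 18.2 / 118.2 * 100
= 15.4%

15.4%


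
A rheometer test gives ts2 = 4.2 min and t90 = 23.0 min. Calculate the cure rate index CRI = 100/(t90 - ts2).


CRI = 100 / (t90 - ts2)
= 100 / (23.0 - 4.2)
= 100 / 18.8
= 5.32 min^-1

5.32 min^-1


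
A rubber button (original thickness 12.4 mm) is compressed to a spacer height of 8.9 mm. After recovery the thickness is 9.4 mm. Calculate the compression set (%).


CS = (t0 - recovered) / (t0 - ts) * 100
= (12.4 - 9.4) / (12.4 - 8.9) * 100
= 3.0 / 3.5 * 100
= 85.7%

85.7%


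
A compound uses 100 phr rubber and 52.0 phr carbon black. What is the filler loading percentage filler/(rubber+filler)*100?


Filler % = filler / (rubber + filler) * 100
= 52.0 / (100 + 52.0) * 100
= 52.0 / 152.0 * 100
= 34.21%

34.21%


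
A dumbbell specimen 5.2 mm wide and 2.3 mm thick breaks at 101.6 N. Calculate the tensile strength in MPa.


Area = width * thickness = 5.2 * 2.3 = 11.96 mm^2
TS = force / area = 101.6 / 11.96 = 8.49 MPa

8.49 MPa


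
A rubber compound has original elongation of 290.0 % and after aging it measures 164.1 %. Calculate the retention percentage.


Retention = aged / original * 100
= 164.1 / 290.0 * 100
= 56.6%

56.6%


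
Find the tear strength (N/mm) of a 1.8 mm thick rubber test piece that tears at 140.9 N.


Tear strength = force / thickness
= 140.9 / 1.8
= 78.28 N/mm

78.28 N/mm


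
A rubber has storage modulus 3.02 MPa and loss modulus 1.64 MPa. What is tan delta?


tan delta = E'' / E'
= 1.64 / 3.02
= 0.543

tan delta = 0.543


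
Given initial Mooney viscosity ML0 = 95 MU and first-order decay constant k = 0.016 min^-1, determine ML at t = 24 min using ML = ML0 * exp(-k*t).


ML = ML0 * exp(-k * t)
ML = 95 * exp(-0.016 * 24)
ML = 95 * 0.6811
ML = 64.71 MU

64.71 MU


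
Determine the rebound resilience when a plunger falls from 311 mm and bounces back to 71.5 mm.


Resilience = h_rebound / h_drop * 100
= 71.5 / 311 * 100
= 23.0%

23.0%


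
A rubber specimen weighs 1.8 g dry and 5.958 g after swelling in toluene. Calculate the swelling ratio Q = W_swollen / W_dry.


Q = W_swollen / W_dry
Q = 5.958 / 1.8
Q = 3.31

Q = 3.31


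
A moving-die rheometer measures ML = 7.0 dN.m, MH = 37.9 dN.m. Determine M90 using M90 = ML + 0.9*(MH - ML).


M90 = ML + 0.9 * (MH - ML)
M90 = 7.0 + 0.9 * (37.9 - 7.0)
M90 = 7.0 + 0.9 * 30.9
M90 = 34.81 dN.m

34.81 dN.m


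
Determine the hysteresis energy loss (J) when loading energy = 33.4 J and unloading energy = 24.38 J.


Hysteresis loss = loading - unloading
= 33.4 - 24.38
= 9.02 J

9.02 J


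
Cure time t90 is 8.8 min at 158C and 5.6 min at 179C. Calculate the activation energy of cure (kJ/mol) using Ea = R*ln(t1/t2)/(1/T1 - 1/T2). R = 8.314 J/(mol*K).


T1 = 431.15 K, T2 = 452.15 K
1/T1 - 1/T2 = 1.0772e-04
ln(t1/t2) = ln(8.8/5.6) = 0.4520
Ea = 8.314 * 0.4520 / 1.0772e-04 = 34883.9610 J/mol
Ea = 34.88 kJ/mol

34.88 kJ/mol


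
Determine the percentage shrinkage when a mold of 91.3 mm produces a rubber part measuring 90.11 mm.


Shrinkage = (mold - part) / mold * 100
= (91.3 - 90.11) / 91.3 * 100
= 1.19 / 91.3 * 100
= 1.3%

1.3%


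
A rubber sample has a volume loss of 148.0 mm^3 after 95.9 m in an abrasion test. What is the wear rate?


Rate = volume_loss / distance
= 148.0 / 95.9
= 1.543 mm^3/m

1.543 mm^3/m


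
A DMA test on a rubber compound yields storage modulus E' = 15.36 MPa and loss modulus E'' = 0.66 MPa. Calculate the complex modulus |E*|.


|E*| = sqrt(E'^2 + E''^2)
= sqrt(15.36^2 + 0.66^2)
= sqrt(235.9296 + 0.4356)
= 15.374 MPa

15.374 MPa


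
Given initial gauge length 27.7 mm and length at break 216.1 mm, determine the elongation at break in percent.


Elongation = (Lf - L0) / L0 * 100
= (216.1 - 27.7) / 27.7 * 100
= 188.4 / 27.7 * 100
= 680.1%

680.1%


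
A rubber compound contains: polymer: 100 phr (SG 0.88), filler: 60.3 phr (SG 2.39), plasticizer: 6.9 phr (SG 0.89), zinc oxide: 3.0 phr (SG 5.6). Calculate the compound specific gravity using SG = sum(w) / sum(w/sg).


Sum of weights = 170.2
Volume contributions:
  polymer: 100/0.88 = 113.6364
  filler: 60.3/2.39 = 25.2301
  plasticizer: 6.9/0.89 = 7.7528
  zinc oxide: 3.0/5.6 = 0.5357
Sum of volumes = 147.1550
SG = 170.2 / 147.1550 = 1.157

SG = 1.157


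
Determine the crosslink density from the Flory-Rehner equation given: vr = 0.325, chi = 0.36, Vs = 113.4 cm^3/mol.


ln(1 - vr) = ln(1 - 0.325) = -0.3930
Numerator = -((-0.3930) + 0.325 + 0.36 * 0.325^2) = 0.0300
Denominator = 113.4 * (0.325^(1/3) - 0.325/2) = 59.5389
nu = 0.0300 / 59.5389 = 5.0417e-04 mol/cm^3

5.0417e-04 mol/cm^3


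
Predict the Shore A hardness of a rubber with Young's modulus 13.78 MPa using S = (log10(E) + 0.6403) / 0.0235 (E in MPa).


log10(E) = 0.0235*S - 0.6403  =>  S = (log10(E) + 0.6403) / 0.0235
log10(13.78) = 1.139249
S = (1.139249 + 0.6403) / 0.0235 = 1.779549 / 0.0235
S = 75.7

Shore A = 75.7


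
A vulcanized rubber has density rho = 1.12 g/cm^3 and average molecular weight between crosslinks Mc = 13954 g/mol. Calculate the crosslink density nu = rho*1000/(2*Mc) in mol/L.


nu = rho * 1000 / (2 * Mc)
nu = 1.12 * 1000 / (2 * 13954)
nu = 1120.0 / 27908
nu = 0.0401 mol/L

0.0401 mol/L


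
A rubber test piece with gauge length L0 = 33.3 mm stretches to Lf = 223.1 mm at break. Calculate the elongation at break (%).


Elongation = (Lf - L0) / L0 * 100
= (223.1 - 33.3) / 33.3 * 100
= 189.8 / 33.3 * 100
= 570.0%

570.0%


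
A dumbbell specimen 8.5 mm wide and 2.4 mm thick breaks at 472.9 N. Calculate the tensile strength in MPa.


Area = width * thickness = 8.5 * 2.4 = 20.4 mm^2
TS = force / area = 472.9 / 20.4 = 23.18 MPa

23.18 MPa


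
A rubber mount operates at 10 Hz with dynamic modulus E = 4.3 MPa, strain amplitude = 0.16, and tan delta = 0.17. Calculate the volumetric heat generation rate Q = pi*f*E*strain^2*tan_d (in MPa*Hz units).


Q = pi * f * E * strain^2 * tan_d
= pi * 10 * 4.3 * 0.16^2 * 0.17
= pi * 10 * 4.3 * 0.0256 * 0.17
= 0.5879

Q = 0.5879


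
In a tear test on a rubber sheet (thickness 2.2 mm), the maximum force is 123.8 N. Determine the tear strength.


Tear strength = force / thickness
= 123.8 / 2.2
= 56.27 N/mm

56.27 N/mm


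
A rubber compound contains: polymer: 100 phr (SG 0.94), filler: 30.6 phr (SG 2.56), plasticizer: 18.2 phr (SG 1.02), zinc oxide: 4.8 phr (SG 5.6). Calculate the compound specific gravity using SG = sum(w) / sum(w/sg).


Sum of weights = 153.6
Volume contributions:
  polymer: 100/0.94 = 106.3830
  filler: 30.6/2.56 = 11.9531
  plasticizer: 18.2/1.02 = 17.8431
  zinc oxide: 4.8/5.6 = 0.8571
Sum of volumes = 137.0364
SG = 153.6 / 137.0364 = 1.121

SG = 1.121


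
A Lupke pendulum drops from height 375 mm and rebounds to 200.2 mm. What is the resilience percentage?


Resilience = h_rebound / h_drop * 100
= 200.2 / 375 * 100
= 53.4%

53.4%


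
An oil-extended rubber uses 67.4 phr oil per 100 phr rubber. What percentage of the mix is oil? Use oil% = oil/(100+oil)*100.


Oil % = oil / (100 + oil) * 100
= 67.4 / (100 + 67.4) * 100
= 67.4 / 167.4 * 100
= 40.26%

40.26%


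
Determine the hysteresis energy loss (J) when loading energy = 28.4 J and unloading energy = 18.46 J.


Hysteresis loss = loading - unloading
= 28.4 - 18.46
= 9.94 J

9.94 J


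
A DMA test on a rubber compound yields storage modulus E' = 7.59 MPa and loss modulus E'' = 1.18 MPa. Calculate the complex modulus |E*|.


|E*| = sqrt(E'^2 + E''^2)
= sqrt(7.59^2 + 1.18^2)
= sqrt(57.6081 + 1.3924)
= 7.681 MPa

7.681 MPa


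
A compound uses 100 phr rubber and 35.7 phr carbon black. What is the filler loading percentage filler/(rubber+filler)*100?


Filler % = filler / (rubber + filler) * 100
= 35.7 / (100 + 35.7) * 100
= 35.7 / 135.7 * 100
= 26.31%

26.31%


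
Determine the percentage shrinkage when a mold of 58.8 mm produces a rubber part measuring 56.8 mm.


Shrinkage = (mold - part) / mold * 100
= (58.8 - 56.8) / 58.8 * 100
= 2.0 / 58.8 * 100
= 3.4%

3.4%


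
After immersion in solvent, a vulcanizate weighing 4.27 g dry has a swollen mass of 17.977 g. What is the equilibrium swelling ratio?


Q = W_swollen / W_dry
Q = 17.977 / 4.27
Q = 4.21

Q = 4.21


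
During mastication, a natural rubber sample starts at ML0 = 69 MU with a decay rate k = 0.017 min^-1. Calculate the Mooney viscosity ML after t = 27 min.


ML = ML0 * exp(-k * t)
ML = 69 * exp(-0.017 * 27)
ML = 69 * 0.6319
ML = 43.6 MU

43.6 MU


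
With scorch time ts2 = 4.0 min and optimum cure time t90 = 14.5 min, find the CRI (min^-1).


CRI = 100 / (t90 - ts2)
= 100 / (14.5 - 4.0)
= 100 / 10.5
= 9.52 min^-1

9.52 min^-1


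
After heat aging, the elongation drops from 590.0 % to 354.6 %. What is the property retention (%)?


Retention = aged / original * 100
= 354.6 / 590.0 * 100
= 60.1%

60.1%


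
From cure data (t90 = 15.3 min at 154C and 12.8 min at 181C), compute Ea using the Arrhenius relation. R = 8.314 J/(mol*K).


T1 = 427.15 K, T2 = 454.15 K
1/T1 - 1/T2 = 1.3918e-04
ln(t1/t2) = ln(15.3/12.8) = 0.1784
Ea = 8.314 * 0.1784 / 1.3918e-04 = 10657.1107 J/mol
Ea = 10.66 kJ/mol

10.66 kJ/mol


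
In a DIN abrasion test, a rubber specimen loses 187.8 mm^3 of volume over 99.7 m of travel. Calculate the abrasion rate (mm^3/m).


Rate = volume_loss / distance
= 187.8 / 99.7
= 1.884 mm^3/m

1.884 mm^3/m


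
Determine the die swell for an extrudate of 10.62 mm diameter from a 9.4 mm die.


Die swell ratio = D_extrudate / D_die
= 10.62 / 9.4
= 1.13

Die swell = 1.13


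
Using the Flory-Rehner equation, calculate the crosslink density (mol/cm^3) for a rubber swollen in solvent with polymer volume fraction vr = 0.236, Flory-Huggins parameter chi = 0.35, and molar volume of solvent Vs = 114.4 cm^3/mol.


ln(1 - vr) = ln(1 - 0.236) = -0.2692
Numerator = -((-0.2692) + 0.236 + 0.35 * 0.236^2) = 0.0137
Denominator = 114.4 * (0.236^(1/3) - 0.236/2) = 57.1971
nu = 0.0137 / 57.1971 = 2.3942e-04 mol/cm^3

2.3942e-04 mol/cm^3


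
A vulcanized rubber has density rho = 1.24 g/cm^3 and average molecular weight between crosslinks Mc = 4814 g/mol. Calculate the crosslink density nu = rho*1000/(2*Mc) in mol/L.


nu = rho * 1000 / (2 * Mc)
nu = 1.24 * 1000 / (2 * 4814)
nu = 1240.0 / 9628
nu = 0.1288 mol/L

0.1288 mol/L


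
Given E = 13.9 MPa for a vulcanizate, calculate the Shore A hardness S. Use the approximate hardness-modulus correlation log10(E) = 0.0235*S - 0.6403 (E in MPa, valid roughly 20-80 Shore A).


log10(E) = 0.0235*S - 0.6403  =>  S = (log10(E) + 0.6403) / 0.0235
log10(13.9) = 1.143015
S = (1.143015 + 0.6403) / 0.0235 = 1.783315 / 0.0235
S = 75.9

Shore A = 75.9


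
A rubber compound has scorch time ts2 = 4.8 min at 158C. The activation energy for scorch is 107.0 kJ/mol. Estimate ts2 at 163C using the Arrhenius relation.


Convert temperatures: T1 = 158 + 273.15 = 431.15 K, T2 = 163 + 273.15 = 436.15 K
ts2_new = 4.8 * exp(107000 / 8.314 * (1/436.15 - 1/431.15))
1/T2 - 1/T1 = -2.6589e-05
ts2_new = 3.41 min

3.41 min


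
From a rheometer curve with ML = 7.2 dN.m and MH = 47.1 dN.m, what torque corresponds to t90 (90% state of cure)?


M90 = ML + 0.9 * (MH - ML)
M90 = 7.2 + 0.9 * (47.1 - 7.2)
M90 = 7.2 + 0.9 * 39.9
M90 = 43.11 dN.m

43.11 dN.m


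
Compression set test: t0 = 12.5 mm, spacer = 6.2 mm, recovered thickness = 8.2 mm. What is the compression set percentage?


CS = (t0 - recovered) / (t0 - ts) * 100
= (12.5 - 8.2) / (12.5 - 6.2) * 100
= 4.3 / 6.3 * 100
= 68.3%

68.3%


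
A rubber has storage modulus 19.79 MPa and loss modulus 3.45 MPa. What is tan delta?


tan delta = E'' / E'
= 3.45 / 19.79
= 0.1743

tan delta = 0.1743


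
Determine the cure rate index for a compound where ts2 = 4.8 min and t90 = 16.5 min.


CRI = 100 / (t90 - ts2)
= 100 / (16.5 - 4.8)
= 100 / 11.7
= 8.55 min^-1

8.55 min^-1


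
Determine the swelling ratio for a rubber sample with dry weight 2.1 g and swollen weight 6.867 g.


Q = W_swollen / W_dry
Q = 6.867 / 2.1
Q = 3.27

Q = 3.27


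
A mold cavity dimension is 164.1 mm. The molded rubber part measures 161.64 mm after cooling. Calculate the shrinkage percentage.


Shrinkage = (mold - part) / mold * 100
= (164.1 - 161.64) / 164.1 * 100
= 2.46 / 164.1 * 100
= 1.5%

1.5%


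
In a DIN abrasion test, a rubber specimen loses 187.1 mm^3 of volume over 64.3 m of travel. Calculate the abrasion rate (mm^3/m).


Rate = volume_loss / distance
= 187.1 / 64.3
= 2.91 mm^3/m

2.91 mm^3/m


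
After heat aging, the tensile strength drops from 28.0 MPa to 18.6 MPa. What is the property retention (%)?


Retention = aged / original * 100
= 18.6 / 28.0 * 100
= 66.4%

66.4%


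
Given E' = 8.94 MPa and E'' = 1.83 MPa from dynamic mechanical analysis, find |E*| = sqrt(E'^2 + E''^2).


|E*| = sqrt(E'^2 + E''^2)
= sqrt(8.94^2 + 1.83^2)
= sqrt(79.9236 + 3.3489)
= 9.125 MPa

9.125 MPa


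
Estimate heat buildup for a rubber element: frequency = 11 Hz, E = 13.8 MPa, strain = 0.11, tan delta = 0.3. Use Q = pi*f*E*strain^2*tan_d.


Q = pi * f * E * strain^2 * tan_d
= pi * 11 * 13.8 * 0.11^2 * 0.3
= pi * 11 * 13.8 * 0.0121 * 0.3
= 1.7311

Q = 1.7311


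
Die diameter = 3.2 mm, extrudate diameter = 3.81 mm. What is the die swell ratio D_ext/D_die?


Die swell ratio = D_extrudate / D_die
= 3.81 / 3.2
= 1.191

Die swell = 1.191


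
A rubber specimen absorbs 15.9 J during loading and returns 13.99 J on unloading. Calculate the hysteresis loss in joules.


Hysteresis loss = loading - unloading
= 15.9 - 13.99
= 1.91 J

1.91 J


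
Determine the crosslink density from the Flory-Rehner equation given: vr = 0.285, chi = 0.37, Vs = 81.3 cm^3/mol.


ln(1 - vr) = ln(1 - 0.285) = -0.3355
Numerator = -((-0.3355) + 0.285 + 0.37 * 0.285^2) = 0.0204
Denominator = 81.3 * (0.285^(1/3) - 0.285/2) = 41.9170
nu = 0.0204 / 41.9170 = 4.8714e-04 mol/cm^3

4.8714e-04 mol/cm^3


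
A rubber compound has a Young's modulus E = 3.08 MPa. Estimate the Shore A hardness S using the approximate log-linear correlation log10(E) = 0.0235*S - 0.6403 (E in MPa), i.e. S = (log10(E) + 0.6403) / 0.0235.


log10(E) = 0.0235*S - 0.6403  =>  S = (log10(E) + 0.6403) / 0.0235
log10(3.08) = 0.488551
S = (0.488551 + 0.6403) / 0.0235 = 1.128851 / 0.0235
S = 48.0

Shore A = 48.0


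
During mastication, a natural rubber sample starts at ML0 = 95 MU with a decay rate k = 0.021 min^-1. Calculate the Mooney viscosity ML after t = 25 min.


ML = ML0 * exp(-k * t)
ML = 95 * exp(-0.021 * 25)
ML = 95 * 0.5916
ML = 56.2 MU

56.2 MU


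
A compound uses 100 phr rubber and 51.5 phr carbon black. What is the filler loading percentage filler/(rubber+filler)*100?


Filler % = filler / (rubber + filler) * 100
= 51.5 / (100 + 51.5) * 100
= 51.5 / 151.5 * 100
= 33.99%

33.99%


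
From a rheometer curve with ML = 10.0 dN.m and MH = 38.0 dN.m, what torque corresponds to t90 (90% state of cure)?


M90 = ML + 0.9 * (MH - ML)
M90 = 10.0 + 0.9 * (38.0 - 10.0)
M90 = 10.0 + 0.9 * 28.0
M90 = 35.2 dN.m

35.2 dN.m


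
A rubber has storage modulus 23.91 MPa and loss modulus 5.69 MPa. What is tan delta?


tan delta = E'' / E'
= 5.69 / 23.91
= 0.238

tan delta = 0.238


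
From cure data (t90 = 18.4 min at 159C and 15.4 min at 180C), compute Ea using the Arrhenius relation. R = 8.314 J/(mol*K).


T1 = 432.15 K, T2 = 453.15 K
1/T1 - 1/T2 = 1.0724e-04
ln(t1/t2) = ln(18.4/15.4) = 0.1780
Ea = 8.314 * 0.1780 / 1.0724e-04 = 13798.9528 J/mol
Ea = 13.8 kJ/mol

13.8 kJ/mol


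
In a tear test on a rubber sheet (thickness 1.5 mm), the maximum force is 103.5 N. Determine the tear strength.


Tear strength = force / thickness
= 103.5 / 1.5
= 69.0 N/mm

69.0 N/mm


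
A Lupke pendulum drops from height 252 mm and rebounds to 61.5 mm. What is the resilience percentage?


Resilience = h_rebound / h_drop * 100
= 61.5 / 252 * 100
= 24.4%

24.4%


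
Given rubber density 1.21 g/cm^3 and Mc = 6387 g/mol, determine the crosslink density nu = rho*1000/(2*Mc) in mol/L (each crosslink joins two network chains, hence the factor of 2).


nu = rho * 1000 / (2 * Mc)
nu = 1.21 * 1000 / (2 * 6387)
nu = 1210.0 / 12774
nu = 0.0947 mol/L

0.0947 mol/L


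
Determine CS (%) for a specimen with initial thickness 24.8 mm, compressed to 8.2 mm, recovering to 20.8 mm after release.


CS = (t0 - recovered) / (t0 - ts) * 100
= (24.8 - 20.8) / (24.8 - 8.2) * 100
= 4.0 / 16.6 * 100
= 24.1%

24.1%


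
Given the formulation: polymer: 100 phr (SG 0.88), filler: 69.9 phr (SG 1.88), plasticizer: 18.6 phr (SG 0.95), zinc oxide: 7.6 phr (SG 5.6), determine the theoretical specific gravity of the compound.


Sum of weights = 196.1
Volume contributions:
  polymer: 100/0.88 = 113.6364
  filler: 69.9/1.88 = 37.1809
  plasticizer: 18.6/0.95 = 19.5789
  zinc oxide: 7.6/5.6 = 1.3571
Sum of volumes = 171.7533
SG = 196.1 / 171.7533 = 1.142

SG = 1.142


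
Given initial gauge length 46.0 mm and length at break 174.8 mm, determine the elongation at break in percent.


Elongation = (Lf - L0) / L0 * 100
= (174.8 - 46.0) / 46.0 * 100
= 128.8 / 46.0 * 100
= 280.0%

280.0%


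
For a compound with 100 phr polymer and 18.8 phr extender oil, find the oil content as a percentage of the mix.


Oil % = oil / (100 + oil) * 100
= 18.8 / (100 + 18.8) * 100
= 18.8 / 118.8 * 100
= 15.82%

15.82%
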